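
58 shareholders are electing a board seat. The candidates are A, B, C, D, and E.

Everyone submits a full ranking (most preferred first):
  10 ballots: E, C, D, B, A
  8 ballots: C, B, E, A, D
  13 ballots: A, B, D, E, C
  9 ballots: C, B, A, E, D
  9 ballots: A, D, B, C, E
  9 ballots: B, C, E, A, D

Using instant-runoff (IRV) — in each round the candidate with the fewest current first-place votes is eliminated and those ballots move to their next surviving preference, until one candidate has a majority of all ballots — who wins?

Round 1: A 22, B 9, C 17, D 0, E 10. D eliminated.
Round 2: A 22, B 9, C 17, E 10. B eliminated.
Round 3: A 22, C 26, E 10. E eliminated.
Round 4: A 22, C 36. C has a majority (≥30).

C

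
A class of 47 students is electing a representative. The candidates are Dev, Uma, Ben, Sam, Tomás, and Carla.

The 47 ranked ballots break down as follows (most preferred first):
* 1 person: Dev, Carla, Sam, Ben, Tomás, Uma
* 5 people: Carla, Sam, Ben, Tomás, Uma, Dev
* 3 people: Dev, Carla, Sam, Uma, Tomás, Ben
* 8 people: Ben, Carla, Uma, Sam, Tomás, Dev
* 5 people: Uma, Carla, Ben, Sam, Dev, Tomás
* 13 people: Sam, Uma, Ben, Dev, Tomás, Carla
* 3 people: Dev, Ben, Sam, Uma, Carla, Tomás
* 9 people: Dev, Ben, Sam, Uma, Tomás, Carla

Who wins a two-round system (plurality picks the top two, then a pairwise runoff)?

Sam

Round 1 first-place votes: Dev 16, Uma 5, Ben 8, Sam 13, Tomás 0, Carla 5. Dev and Sam advance.
Runoff: Dev is ranked above Sam on 16 ballots, Sam above Dev on 31.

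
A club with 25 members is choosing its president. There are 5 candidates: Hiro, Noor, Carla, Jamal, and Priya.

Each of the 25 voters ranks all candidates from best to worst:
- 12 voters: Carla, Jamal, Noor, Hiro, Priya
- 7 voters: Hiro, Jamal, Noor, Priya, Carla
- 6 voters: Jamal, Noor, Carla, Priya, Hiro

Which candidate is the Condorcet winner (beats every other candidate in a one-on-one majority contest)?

Jamal vs Hiro: 18–7
Jamal vs Noor: 25–0
Jamal vs Carla: 13–12
Jamal vs Priya: 25–0
Jamal beats every other candidate.

Jamal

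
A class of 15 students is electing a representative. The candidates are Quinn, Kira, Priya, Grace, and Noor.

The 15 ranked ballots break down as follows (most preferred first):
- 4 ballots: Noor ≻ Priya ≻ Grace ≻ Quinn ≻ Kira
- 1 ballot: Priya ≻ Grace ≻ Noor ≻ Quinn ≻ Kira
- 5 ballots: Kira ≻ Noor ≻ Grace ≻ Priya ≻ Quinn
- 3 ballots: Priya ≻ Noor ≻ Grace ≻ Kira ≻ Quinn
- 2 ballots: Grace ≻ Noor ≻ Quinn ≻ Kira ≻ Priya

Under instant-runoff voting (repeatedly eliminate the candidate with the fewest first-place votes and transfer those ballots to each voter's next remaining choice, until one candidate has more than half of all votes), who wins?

Noor

Round 1: Quinn 0, Kira 5, Priya 4, Grace 2, Noor 4. Quinn eliminated.
Round 2: Kira 5, Priya 4, Grace 2, Noor 4. Grace eliminated.
Round 3: Kira 5, Priya 4, Noor 6. Priya eliminated.
Round 4: Kira 5, Noor 10. Noor has a majority (≥8).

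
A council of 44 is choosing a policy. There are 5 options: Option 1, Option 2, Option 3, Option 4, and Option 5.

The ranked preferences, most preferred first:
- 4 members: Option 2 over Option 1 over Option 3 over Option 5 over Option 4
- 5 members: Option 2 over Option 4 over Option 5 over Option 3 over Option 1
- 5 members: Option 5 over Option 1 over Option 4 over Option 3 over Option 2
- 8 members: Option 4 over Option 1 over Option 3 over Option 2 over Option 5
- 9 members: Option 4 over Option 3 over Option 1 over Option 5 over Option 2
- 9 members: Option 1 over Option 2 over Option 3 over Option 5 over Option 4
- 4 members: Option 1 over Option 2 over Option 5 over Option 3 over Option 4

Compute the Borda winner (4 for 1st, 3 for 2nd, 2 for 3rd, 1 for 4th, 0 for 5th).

Option 1: 4×3 + 5×0 + 5×3 + 8×3 + 9×2 + 9×4 + 4×4 = 121
Option 2: 4×4 + 5×4 + 5×0 + 8×1 + 9×0 + 9×3 + 4×3 = 83
Option 3: 4×2 + 5×1 + 5×1 + 8×2 + 9×3 + 9×2 + 4×1 = 83
Option 4: 4×0 + 5×3 + 5×2 + 8×4 + 9×4 + 9×0 + 4×0 = 93
Option 5: 4×1 + 5×2 + 5×4 + 8×0 + 9×1 + 9×1 + 4×2 = 60

Option 1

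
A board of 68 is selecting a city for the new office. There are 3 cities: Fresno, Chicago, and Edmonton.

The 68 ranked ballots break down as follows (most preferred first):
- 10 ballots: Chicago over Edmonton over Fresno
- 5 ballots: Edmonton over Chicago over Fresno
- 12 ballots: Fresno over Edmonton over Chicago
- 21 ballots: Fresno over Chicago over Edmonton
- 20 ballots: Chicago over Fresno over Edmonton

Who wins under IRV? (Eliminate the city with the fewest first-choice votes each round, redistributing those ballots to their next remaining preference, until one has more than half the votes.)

Chicago

Round 1: Fresno 33, Chicago 30, Edmonton 5. Edmonton eliminated.
Round 2: Fresno 33, Chicago 35. Chicago has a majority (≥35).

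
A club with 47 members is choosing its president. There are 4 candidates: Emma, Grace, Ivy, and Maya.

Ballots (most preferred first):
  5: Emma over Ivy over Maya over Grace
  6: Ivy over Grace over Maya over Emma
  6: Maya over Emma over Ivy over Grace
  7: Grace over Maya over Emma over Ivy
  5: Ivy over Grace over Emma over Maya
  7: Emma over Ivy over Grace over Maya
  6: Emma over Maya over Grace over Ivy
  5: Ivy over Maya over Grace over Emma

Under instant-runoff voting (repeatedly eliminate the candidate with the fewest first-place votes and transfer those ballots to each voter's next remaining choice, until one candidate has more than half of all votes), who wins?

Emma

Round 1: Emma 18, Grace 7, Ivy 16, Maya 6. Maya eliminated.
Round 2: Emma 24, Grace 7, Ivy 16. Emma has a majority (≥24).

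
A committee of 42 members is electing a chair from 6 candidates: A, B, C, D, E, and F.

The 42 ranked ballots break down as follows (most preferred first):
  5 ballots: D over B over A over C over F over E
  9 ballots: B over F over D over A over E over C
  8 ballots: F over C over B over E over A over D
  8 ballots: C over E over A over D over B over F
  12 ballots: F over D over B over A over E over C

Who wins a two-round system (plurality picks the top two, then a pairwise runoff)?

Round 1 first-place votes: A 0, B 9, C 8, D 5, E 0, F 20. F and B advance.
Runoff: F is ranked above B on 20 ballots, B above F on 22.

B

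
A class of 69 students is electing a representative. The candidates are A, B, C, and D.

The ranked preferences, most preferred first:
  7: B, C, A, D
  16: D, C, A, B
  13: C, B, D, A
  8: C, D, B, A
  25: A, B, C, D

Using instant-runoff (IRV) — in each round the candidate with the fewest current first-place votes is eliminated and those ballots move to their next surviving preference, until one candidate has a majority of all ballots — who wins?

Round 1: A 25, B 7, C 21, D 16. B eliminated.
Round 2: A 25, C 28, D 16. D eliminated.
Round 3: A 25, C 44. C has a majority (≥35).

C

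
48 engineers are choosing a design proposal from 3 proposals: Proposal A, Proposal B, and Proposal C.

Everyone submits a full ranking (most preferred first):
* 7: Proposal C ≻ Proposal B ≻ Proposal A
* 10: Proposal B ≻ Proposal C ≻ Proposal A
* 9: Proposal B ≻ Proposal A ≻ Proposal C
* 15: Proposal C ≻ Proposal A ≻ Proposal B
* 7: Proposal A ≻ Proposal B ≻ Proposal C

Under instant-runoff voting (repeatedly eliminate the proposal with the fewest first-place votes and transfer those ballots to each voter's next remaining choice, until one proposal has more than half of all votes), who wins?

Proposal B

Round 1: Proposal A 7, Proposal B 19, Proposal C 22. Proposal A eliminated.
Round 2: Proposal B 26, Proposal C 22. Proposal B has a majority (≥25).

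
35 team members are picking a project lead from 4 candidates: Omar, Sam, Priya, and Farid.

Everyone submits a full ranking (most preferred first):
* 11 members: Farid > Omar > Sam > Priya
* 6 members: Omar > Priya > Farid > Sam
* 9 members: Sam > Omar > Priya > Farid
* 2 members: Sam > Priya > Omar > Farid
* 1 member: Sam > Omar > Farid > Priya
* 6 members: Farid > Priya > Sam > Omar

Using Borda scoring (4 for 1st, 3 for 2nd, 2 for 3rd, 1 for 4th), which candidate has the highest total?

Omar

Omar: 11×3 + 6×4 + 9×3 + 2×2 + 1×3 + 6×1 = 97
Sam: 11×2 + 6×1 + 9×4 + 2×4 + 1×4 + 6×2 = 88
Priya: 11×1 + 6×3 + 9×2 + 2×3 + 1×1 + 6×3 = 72
Farid: 11×4 + 6×2 + 9×1 + 2×1 + 1×2 + 6×4 = 93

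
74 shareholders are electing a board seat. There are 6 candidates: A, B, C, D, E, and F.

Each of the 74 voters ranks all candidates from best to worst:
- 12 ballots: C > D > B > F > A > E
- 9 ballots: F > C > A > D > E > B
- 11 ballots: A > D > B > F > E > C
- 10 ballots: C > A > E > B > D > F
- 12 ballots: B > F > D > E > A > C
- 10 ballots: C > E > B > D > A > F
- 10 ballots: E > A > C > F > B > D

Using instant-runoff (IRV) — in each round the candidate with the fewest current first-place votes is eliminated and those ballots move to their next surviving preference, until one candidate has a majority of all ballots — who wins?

Round 1: A 11, B 12, C 32, D 0, E 10, F 9. D eliminated.
Round 2: A 11, B 12, C 32, E 10, F 9. F eliminated.
Round 3: A 11, B 12, C 41, E 10. C has a majority (≥38).

C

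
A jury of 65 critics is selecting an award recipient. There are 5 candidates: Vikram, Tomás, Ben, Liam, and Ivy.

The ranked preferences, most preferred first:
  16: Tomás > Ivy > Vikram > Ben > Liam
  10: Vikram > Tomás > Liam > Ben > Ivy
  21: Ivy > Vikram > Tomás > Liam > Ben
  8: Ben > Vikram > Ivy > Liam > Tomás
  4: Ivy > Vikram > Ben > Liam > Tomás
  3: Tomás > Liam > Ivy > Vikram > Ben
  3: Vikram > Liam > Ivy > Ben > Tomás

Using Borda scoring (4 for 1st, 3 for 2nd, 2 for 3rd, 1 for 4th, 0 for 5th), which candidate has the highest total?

Vikram

Vikram: 16×2 + 10×4 + 21×3 + 8×3 + 4×3 + 3×1 + 3×4 = 186
Tomás: 16×4 + 10×3 + 21×2 + 8×0 + 4×0 + 3×4 + 3×0 = 148
Ben: 16×1 + 10×1 + 21×0 + 8×4 + 4×2 + 3×0 + 3×1 = 69
Liam: 16×0 + 10×2 + 21×1 + 8×1 + 4×1 + 3×3 + 3×3 = 71
Ivy: 16×3 + 10×0 + 21×4 + 8×2 + 4×4 + 3×2 + 3×2 = 176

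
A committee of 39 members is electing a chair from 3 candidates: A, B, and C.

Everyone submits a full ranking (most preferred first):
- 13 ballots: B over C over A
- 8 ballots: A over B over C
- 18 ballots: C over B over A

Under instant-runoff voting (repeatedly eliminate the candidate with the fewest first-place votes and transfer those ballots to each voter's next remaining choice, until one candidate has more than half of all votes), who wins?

B

Round 1: A 8, B 13, C 18. A eliminated.
Round 2: B 21, C 18. B has a majority (≥20).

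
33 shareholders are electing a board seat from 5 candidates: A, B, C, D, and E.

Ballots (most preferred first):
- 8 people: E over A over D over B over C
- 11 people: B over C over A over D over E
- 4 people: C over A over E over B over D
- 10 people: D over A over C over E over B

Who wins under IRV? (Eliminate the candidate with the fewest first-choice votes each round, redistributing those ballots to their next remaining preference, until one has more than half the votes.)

E

Round 1: A 0, B 11, C 4, D 10, E 8. A eliminated.
Round 2: B 11, C 4, D 10, E 8. C eliminated.
Round 3: B 11, D 10, E 12. D eliminated.
Round 4: B 11, E 22. E has a majority (≥17).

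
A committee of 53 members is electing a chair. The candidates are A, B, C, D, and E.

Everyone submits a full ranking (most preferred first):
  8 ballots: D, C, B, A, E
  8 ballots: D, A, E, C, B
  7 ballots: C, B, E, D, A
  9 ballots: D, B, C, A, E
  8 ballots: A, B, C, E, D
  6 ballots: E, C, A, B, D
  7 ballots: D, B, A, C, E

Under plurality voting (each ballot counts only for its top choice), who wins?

First-place votes: A 8, B 0, C 7, D 32, E 6.

D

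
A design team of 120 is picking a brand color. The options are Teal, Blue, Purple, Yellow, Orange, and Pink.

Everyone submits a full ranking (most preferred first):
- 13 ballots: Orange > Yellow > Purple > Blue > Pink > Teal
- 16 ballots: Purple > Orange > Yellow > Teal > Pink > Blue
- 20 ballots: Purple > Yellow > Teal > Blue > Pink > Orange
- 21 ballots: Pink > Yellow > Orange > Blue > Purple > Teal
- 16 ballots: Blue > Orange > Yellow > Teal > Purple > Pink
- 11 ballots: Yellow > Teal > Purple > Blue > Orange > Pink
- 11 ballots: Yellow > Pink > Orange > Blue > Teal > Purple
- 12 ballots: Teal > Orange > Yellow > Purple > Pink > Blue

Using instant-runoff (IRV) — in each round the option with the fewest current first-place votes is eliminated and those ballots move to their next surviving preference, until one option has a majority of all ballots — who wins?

Yellow

Round 1: Teal 12, Blue 16, Purple 36, Yellow 22, Orange 13, Pink 21. Teal eliminated.
Round 2: Blue 16, Purple 36, Yellow 22, Orange 25, Pink 21. Blue eliminated.
Round 3: Purple 36, Yellow 22, Orange 41, Pink 21. Pink eliminated.
Round 4: Purple 36, Yellow 43, Orange 41. Purple eliminated.
Round 5: Yellow 63, Orange 57. Yellow has a majority (≥61).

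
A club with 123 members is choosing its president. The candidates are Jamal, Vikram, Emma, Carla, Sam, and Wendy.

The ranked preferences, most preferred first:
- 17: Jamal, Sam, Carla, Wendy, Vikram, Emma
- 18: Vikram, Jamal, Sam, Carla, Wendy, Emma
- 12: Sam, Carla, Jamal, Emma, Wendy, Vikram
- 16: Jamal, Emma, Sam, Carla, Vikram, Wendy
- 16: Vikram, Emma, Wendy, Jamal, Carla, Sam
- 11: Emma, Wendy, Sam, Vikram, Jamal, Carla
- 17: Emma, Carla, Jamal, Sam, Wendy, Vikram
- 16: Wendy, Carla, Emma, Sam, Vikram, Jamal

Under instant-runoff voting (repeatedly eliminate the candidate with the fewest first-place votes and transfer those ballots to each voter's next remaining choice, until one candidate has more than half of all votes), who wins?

Jamal

Round 1: Jamal 33, Vikram 34, Emma 28, Carla 0, Sam 12, Wendy 16. Carla eliminated.
Round 2: Jamal 33, Vikram 34, Emma 28, Sam 12, Wendy 16. Sam eliminated.
Round 3: Jamal 45, Vikram 34, Emma 28, Wendy 16. Wendy eliminated.
Round 4: Jamal 45, Vikram 34, Emma 44. Vikram eliminated.
Round 5: Jamal 63, Emma 60. Jamal has a majority (≥62).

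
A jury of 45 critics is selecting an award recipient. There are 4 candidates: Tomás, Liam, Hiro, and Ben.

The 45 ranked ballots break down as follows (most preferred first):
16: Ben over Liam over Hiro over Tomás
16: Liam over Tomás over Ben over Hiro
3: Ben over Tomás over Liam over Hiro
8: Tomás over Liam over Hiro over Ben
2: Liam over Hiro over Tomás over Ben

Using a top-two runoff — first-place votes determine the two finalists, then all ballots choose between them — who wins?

Liam

Round 1 first-place votes: Tomás 8, Liam 18, Hiro 0, Ben 19. Ben and Liam advance.
Runoff: Ben is ranked above Liam on 19 ballots, Liam above Ben on 26.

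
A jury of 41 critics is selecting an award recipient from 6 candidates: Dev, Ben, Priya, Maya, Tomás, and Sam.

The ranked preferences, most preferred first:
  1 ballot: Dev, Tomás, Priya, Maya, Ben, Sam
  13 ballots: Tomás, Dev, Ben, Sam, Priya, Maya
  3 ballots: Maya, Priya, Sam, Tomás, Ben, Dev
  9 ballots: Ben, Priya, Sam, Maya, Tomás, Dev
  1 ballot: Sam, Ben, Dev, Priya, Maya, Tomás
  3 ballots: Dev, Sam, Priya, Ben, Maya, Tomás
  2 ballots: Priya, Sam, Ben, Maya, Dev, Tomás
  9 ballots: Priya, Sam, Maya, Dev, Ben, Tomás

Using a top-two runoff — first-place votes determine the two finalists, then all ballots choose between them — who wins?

Priya

Round 1 first-place votes: Dev 4, Ben 9, Priya 11, Maya 3, Tomás 13, Sam 1. Tomás and Priya advance.
Runoff: Tomás is ranked above Priya on 14 ballots, Priya above Tomás on 27.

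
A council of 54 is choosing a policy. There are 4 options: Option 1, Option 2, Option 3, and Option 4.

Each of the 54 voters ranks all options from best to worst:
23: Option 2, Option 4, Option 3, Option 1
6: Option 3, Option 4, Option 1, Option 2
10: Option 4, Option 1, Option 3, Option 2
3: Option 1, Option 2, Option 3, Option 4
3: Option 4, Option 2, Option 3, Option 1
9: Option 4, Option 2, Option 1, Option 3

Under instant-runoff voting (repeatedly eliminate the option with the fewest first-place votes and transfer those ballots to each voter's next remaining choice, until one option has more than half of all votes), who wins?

Round 1: Option 1 3, Option 2 23, Option 3 6, Option 4 22. Option 1 eliminated.
Round 2: Option 2 26, Option 3 6, Option 4 22. Option 3 eliminated.
Round 3: Option 2 26, Option 4 28. Option 4 has a majority (≥28).

Option 4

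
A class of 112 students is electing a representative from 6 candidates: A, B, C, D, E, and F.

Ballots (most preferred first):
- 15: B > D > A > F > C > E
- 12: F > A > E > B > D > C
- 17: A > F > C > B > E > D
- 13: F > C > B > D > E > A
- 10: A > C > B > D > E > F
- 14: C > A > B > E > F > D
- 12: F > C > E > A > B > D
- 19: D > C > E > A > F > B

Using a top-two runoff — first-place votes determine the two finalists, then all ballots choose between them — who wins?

Round 1 first-place votes: A 27, B 15, C 14, D 19, E 0, F 37. F and A advance.
Runoff: F is ranked above A on 37 ballots, A above F on 75.

A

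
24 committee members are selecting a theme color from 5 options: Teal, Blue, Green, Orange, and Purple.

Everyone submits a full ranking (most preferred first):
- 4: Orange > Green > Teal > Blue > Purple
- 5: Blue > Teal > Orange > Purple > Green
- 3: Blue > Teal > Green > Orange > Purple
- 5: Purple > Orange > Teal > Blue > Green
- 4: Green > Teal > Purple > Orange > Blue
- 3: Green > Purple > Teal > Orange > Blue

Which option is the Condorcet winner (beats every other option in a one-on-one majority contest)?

Teal vs Blue: 16–8
Teal vs Green: 13–11
Teal vs Orange: 15–9
Teal vs Purple: 16–8
Teal beats every other option.

Teal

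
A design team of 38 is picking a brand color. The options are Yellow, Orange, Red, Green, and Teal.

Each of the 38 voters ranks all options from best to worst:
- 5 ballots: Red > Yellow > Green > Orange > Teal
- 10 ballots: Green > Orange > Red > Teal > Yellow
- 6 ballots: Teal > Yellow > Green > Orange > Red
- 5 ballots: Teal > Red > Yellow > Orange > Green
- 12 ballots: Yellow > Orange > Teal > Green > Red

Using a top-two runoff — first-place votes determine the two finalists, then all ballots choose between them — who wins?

Teal

Round 1 first-place votes: Yellow 12, Orange 0, Red 5, Green 10, Teal 11. Yellow and Teal advance.
Runoff: Yellow is ranked above Teal on 17 ballots, Teal above Yellow on 21.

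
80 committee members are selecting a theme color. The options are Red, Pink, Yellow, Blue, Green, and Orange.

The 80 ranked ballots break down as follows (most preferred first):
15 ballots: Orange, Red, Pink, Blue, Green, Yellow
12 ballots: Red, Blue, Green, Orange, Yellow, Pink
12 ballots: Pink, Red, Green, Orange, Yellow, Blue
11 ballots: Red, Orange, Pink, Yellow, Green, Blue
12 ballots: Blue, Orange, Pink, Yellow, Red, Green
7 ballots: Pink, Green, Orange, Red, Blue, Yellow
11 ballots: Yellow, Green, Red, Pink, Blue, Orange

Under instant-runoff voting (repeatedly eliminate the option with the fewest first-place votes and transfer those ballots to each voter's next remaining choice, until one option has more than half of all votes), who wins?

Round 1: Red 23, Pink 19, Yellow 11, Blue 12, Green 0, Orange 15. Green eliminated.
Round 2: Red 23, Pink 19, Yellow 11, Blue 12, Orange 15. Yellow eliminated.
Round 3: Red 34, Pink 19, Blue 12, Orange 15. Blue eliminated.
Round 4: Red 34, Pink 19, Orange 27. Pink eliminated.
Round 5: Red 46, Orange 34. Red has a majority (≥41).

Red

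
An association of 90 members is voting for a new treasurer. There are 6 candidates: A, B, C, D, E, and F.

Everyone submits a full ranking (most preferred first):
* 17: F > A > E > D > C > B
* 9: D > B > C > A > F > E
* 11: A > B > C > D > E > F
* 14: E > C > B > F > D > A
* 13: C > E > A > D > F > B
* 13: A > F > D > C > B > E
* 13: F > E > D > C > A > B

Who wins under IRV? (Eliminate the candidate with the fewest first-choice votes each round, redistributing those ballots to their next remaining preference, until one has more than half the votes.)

C

Round 1: A 24, B 0, C 13, D 9, E 14, F 30. B eliminated.
Round 2: A 24, C 13, D 9, E 14, F 30. D eliminated.
Round 3: A 24, C 22, E 14, F 30. E eliminated.
Round 4: A 24, C 36, F 30. A eliminated.
Round 5: C 47, F 43. C has a majority (≥46).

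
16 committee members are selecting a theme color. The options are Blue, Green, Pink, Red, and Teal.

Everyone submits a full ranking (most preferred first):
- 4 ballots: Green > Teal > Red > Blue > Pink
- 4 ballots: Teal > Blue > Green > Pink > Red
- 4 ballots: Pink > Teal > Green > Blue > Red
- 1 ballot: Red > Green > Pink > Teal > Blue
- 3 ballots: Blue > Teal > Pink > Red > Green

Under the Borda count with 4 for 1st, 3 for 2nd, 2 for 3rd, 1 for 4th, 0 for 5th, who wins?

Blue: 4×1 + 4×3 + 4×1 + 1×0 + 3×4 = 32
Green: 4×4 + 4×2 + 4×2 + 1×3 + 3×0 = 35
Pink: 4×0 + 4×1 + 4×4 + 1×2 + 3×2 = 28
Red: 4×2 + 4×0 + 4×0 + 1×4 + 3×1 = 15
Teal: 4×3 + 4×4 + 4×3 + 1×1 + 3×3 = 50

Teal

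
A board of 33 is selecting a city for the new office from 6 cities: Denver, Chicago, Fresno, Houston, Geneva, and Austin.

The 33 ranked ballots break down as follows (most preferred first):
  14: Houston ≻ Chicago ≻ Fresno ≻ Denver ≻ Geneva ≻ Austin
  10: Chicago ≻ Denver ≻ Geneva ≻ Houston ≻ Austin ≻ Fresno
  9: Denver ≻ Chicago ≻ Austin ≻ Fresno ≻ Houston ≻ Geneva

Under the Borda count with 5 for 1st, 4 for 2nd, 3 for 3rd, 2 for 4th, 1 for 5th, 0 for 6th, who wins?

Chicago

Denver: 14×2 + 10×4 + 9×5 = 113
Chicago: 14×4 + 10×5 + 9×4 = 142
Fresno: 14×3 + 10×0 + 9×2 = 60
Houston: 14×5 + 10×2 + 9×1 = 99
Geneva: 14×1 + 10×3 + 9×0 = 44
Austin: 14×0 + 10×1 + 9×3 = 37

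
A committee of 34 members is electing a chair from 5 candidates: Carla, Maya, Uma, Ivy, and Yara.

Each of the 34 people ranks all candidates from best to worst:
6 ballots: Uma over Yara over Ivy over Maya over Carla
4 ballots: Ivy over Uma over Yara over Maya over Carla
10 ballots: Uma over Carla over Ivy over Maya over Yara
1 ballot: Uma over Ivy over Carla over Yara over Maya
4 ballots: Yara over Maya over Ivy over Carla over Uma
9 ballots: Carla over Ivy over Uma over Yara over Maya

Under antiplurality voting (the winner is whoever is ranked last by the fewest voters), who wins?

Ivy

Last-place votes: Carla 10, Maya 10, Uma 4, Ivy 0, Yara 10.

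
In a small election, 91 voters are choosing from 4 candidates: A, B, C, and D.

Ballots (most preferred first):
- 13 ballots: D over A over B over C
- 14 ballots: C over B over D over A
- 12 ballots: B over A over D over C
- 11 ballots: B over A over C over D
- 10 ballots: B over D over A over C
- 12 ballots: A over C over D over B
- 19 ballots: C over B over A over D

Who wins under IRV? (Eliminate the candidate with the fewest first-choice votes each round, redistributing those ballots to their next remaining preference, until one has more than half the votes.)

B

Round 1: A 12, B 33, C 33, D 13. A eliminated.
Round 2: B 33, C 45, D 13. D eliminated.
Round 3: B 46, C 45. B has a majority (≥46).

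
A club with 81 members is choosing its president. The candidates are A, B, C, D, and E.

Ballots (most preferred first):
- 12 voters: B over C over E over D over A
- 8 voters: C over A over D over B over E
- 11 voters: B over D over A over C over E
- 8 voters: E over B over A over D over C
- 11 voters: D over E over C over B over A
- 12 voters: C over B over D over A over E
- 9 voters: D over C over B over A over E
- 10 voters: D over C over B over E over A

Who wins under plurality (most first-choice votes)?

First-place votes: A 0, B 23, C 20, D 30, E 8.

D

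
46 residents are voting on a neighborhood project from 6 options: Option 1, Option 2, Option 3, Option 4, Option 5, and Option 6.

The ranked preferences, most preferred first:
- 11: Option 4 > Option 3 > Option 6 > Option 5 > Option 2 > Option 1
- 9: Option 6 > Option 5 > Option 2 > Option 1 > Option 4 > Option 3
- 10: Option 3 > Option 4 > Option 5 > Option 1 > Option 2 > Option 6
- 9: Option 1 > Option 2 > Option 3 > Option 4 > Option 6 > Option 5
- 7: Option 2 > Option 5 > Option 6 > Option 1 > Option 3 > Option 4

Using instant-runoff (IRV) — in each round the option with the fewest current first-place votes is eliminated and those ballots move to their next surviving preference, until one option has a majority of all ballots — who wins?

Round 1: Option 1 9, Option 2 7, Option 3 10, Option 4 11, Option 5 0, Option 6 9. Option 5 eliminated.
Round 2: Option 1 9, Option 2 7, Option 3 10, Option 4 11, Option 6 9. Option 2 eliminated.
Round 3: Option 1 9, Option 3 10, Option 4 11, Option 6 16. Option 1 eliminated.
Round 4: Option 3 19, Option 4 11, Option 6 16. Option 4 eliminated.
Round 5: Option 3 30, Option 6 16. Option 3 has a majority (≥24).

Option 3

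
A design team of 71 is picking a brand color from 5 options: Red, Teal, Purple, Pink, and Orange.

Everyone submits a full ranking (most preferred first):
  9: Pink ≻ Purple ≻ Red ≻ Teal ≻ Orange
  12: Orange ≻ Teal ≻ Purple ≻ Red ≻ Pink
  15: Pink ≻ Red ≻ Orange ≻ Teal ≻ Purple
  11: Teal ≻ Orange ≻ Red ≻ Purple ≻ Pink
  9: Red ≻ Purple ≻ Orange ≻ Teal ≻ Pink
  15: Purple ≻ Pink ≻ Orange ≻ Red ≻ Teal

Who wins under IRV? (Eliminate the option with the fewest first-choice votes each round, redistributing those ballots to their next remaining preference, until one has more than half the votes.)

Purple

Round 1: Red 9, Teal 11, Purple 15, Pink 24, Orange 12. Red eliminated.
Round 2: Teal 11, Purple 24, Pink 24, Orange 12. Teal eliminated.
Round 3: Purple 24, Pink 24, Orange 23. Orange eliminated.
Round 4: Purple 47, Pink 24. Purple has a majority (≥36).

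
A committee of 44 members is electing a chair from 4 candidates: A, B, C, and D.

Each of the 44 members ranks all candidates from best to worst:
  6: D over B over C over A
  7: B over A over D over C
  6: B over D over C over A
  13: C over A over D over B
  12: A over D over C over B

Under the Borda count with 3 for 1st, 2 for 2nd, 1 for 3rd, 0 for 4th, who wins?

A: 6×0 + 7×2 + 6×0 + 13×2 + 12×3 = 76
B: 6×2 + 7×3 + 6×3 + 13×0 + 12×0 = 51
C: 6×1 + 7×0 + 6×1 + 13×3 + 12×1 = 63
D: 6×3 + 7×1 + 6×2 + 13×1 + 12×2 = 74

A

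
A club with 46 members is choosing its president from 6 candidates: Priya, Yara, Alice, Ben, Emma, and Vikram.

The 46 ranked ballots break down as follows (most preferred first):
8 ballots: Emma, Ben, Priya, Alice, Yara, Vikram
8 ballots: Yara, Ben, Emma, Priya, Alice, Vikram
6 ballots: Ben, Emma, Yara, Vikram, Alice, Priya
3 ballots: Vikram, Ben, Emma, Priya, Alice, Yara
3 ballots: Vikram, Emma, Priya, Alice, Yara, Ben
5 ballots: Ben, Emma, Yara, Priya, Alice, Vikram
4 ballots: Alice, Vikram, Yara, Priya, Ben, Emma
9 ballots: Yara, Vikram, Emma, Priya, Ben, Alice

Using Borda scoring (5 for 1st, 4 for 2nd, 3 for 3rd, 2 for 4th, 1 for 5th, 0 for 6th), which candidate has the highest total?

Priya: 8×3 + 8×2 + 6×0 + 3×2 + 3×3 + 5×2 + 4×2 + 9×2 = 91
Yara: 8×1 + 8×5 + 6×3 + 3×0 + 3×1 + 5×3 + 4×3 + 9×5 = 141
Alice: 8×2 + 8×1 + 6×1 + 3×1 + 3×2 + 5×1 + 4×5 + 9×0 = 64
Ben: 8×4 + 8×4 + 6×5 + 3×4 + 3×0 + 5×5 + 4×1 + 9×1 = 144
Emma: 8×5 + 8×3 + 6×4 + 3×3 + 3×4 + 5×4 + 4×0 + 9×3 = 156
Vikram: 8×0 + 8×0 + 6×2 + 3×5 + 3×5 + 5×0 + 4×4 + 9×4 = 94

Emma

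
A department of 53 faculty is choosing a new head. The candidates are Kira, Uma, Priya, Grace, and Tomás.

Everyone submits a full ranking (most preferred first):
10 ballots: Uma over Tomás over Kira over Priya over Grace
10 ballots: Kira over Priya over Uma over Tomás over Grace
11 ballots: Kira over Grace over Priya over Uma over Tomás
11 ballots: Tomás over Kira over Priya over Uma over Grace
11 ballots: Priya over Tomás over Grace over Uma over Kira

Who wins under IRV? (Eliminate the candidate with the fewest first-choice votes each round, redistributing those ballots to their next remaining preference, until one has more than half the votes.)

Round 1: Kira 21, Uma 10, Priya 11, Grace 0, Tomás 11. Grace eliminated.
Round 2: Kira 21, Uma 10, Priya 11, Tomás 11. Uma eliminated.
Round 3: Kira 21, Priya 11, Tomás 21. Priya eliminated.
Round 4: Kira 21, Tomás 32. Tomás has a majority (≥27).

Tomás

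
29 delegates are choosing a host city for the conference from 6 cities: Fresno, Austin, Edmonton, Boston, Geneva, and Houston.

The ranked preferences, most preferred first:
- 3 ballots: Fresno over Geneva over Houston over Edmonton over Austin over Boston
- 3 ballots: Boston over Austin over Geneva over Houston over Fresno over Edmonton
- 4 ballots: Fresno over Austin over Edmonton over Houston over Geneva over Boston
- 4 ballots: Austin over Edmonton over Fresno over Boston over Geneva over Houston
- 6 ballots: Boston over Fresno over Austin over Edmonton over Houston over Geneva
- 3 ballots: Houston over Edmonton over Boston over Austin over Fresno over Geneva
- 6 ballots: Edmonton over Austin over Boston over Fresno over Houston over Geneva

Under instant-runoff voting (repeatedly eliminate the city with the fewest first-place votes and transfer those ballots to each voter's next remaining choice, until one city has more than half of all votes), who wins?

Edmonton

Round 1: Fresno 7, Austin 4, Edmonton 6, Boston 9, Geneva 0, Houston 3. Geneva eliminated.
Round 2: Fresno 7, Austin 4, Edmonton 6, Boston 9, Houston 3. Houston eliminated.
Round 3: Fresno 7, Austin 4, Edmonton 9, Boston 9. Austin eliminated.
Round 4: Fresno 7, Edmonton 13, Boston 9. Fresno eliminated.
Round 5: Edmonton 20, Boston 9. Edmonton has a majority (≥15).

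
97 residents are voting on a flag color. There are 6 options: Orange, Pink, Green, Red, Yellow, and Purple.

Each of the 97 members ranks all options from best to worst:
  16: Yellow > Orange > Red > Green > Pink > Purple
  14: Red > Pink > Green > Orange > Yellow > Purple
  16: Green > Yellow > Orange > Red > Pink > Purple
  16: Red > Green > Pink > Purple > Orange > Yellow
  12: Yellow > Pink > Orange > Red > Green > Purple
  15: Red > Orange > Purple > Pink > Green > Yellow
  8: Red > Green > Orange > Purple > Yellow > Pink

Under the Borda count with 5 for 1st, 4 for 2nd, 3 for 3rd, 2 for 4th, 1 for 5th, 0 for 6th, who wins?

Red

Orange: 16×4 + 14×2 + 16×3 + 16×1 + 12×3 + 15×4 + 8×3 = 276
Pink: 16×1 + 14×4 + 16×1 + 16×3 + 12×4 + 15×2 + 8×0 = 214
Green: 16×2 + 14×3 + 16×5 + 16×4 + 12×1 + 15×1 + 8×4 = 277
Red: 16×3 + 14×5 + 16×2 + 16×5 + 12×2 + 15×5 + 8×5 = 369
Yellow: 16×5 + 14×1 + 16×4 + 16×0 + 12×5 + 15×0 + 8×1 = 226
Purple: 16×0 + 14×0 + 16×0 + 16×2 + 12×0 + 15×3 + 8×2 = 93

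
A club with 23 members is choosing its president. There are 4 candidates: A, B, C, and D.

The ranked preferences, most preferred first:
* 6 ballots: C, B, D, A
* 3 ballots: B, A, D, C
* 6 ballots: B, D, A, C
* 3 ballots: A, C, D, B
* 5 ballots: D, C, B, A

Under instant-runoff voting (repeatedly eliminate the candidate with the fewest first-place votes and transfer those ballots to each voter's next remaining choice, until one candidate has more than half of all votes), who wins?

Round 1: A 3, B 9, C 6, D 5. A eliminated.
Round 2: B 9, C 9, D 5. D eliminated.
Round 3: B 9, C 14. C has a majority (≥12).

C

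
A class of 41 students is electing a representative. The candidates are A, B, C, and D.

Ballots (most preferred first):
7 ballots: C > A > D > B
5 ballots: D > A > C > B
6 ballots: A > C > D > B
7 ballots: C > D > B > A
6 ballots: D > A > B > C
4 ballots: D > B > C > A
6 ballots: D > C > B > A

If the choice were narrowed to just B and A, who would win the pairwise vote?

B is ranked above A on 17 ballots; A above B on 24.

A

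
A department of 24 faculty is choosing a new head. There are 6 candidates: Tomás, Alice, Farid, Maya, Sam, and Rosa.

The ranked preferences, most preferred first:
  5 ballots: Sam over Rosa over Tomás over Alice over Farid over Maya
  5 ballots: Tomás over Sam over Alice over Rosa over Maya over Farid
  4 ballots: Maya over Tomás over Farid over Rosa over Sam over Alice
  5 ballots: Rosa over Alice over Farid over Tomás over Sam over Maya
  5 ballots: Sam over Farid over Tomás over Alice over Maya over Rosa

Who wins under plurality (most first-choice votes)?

First-place votes: Tomás 5, Alice 0, Farid 0, Maya 4, Sam 10, Rosa 5.

Sam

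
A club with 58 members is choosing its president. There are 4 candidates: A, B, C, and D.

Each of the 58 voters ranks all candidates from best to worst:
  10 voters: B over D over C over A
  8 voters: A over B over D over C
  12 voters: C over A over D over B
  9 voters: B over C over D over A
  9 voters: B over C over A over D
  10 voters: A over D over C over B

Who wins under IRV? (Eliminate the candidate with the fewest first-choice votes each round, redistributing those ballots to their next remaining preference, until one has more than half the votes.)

A

Round 1: A 18, B 28, C 12, D 0. D eliminated.
Round 2: A 18, B 28, C 12. C eliminated.
Round 3: A 30, B 28. A has a majority (≥30).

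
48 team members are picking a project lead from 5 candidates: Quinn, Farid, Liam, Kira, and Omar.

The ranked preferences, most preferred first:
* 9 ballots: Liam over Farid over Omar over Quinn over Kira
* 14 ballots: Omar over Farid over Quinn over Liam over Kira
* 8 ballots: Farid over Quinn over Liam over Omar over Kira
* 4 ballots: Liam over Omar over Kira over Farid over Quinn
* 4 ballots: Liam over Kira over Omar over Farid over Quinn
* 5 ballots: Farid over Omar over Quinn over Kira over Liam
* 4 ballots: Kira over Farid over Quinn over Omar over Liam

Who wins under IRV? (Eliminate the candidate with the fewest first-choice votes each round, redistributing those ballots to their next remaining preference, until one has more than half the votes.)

Round 1: Quinn 0, Farid 13, Liam 17, Kira 4, Omar 14. Quinn eliminated.
Round 2: Farid 13, Liam 17, Kira 4, Omar 14. Kira eliminated.
Round 3: Farid 17, Liam 17, Omar 14. Omar eliminated.
Round 4: Farid 31, Liam 17. Farid has a majority (≥25).

Farid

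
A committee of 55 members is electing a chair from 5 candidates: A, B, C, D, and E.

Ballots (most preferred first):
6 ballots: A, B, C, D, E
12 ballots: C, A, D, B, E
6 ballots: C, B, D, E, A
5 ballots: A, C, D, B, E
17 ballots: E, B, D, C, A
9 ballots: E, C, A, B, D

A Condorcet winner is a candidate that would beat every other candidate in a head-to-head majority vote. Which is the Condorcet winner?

C vs A: 44–11
C vs B: 32–23
C vs D: 38–17
C vs E: 29–26
C beats every other candidate.

C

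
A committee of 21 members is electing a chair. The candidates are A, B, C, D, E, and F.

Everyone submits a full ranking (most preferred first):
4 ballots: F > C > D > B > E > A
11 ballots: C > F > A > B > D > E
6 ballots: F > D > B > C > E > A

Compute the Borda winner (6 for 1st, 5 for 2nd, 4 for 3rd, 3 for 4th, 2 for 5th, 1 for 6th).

A: 4×1 + 11×4 + 6×1 = 54
B: 4×3 + 11×3 + 6×4 = 69
C: 4×5 + 11×6 + 6×3 = 104
D: 4×4 + 11×2 + 6×5 = 68
E: 4×2 + 11×1 + 6×2 = 31
F: 4×6 + 11×5 + 6×6 = 115

F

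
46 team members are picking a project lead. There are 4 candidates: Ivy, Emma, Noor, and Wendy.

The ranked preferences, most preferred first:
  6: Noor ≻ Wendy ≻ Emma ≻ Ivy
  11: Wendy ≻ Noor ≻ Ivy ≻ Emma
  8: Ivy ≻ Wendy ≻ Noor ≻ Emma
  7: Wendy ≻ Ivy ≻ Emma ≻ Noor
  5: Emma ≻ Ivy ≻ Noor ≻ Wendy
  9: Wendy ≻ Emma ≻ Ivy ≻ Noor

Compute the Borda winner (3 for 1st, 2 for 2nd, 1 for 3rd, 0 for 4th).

Ivy: 6×0 + 11×1 + 8×3 + 7×2 + 5×2 + 9×1 = 68
Emma: 6×1 + 11×0 + 8×0 + 7×1 + 5×3 + 9×2 = 46
Noor: 6×3 + 11×2 + 8×1 + 7×0 + 5×1 + 9×0 = 53
Wendy: 6×2 + 11×3 + 8×2 + 7×3 + 5×0 + 9×3 = 109

Wendy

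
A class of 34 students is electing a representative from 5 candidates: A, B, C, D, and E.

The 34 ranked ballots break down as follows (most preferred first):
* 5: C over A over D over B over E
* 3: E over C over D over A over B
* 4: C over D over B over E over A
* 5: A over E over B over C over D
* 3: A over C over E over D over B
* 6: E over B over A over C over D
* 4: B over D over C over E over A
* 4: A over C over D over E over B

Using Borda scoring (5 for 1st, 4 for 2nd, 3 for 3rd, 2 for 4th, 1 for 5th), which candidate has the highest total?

C

A: 5×4 + 3×2 + 4×1 + 5×5 + 3×5 + 6×3 + 4×1 + 4×5 = 112
B: 5×2 + 3×1 + 4×3 + 5×3 + 3×1 + 6×4 + 4×5 + 4×1 = 91
C: 5×5 + 3×4 + 4×5 + 5×2 + 3×4 + 6×2 + 4×3 + 4×4 = 119
D: 5×3 + 3×3 + 4×4 + 5×1 + 3×2 + 6×1 + 4×4 + 4×3 = 85
E: 5×1 + 3×5 + 4×2 + 5×4 + 3×3 + 6×5 + 4×2 + 4×2 = 103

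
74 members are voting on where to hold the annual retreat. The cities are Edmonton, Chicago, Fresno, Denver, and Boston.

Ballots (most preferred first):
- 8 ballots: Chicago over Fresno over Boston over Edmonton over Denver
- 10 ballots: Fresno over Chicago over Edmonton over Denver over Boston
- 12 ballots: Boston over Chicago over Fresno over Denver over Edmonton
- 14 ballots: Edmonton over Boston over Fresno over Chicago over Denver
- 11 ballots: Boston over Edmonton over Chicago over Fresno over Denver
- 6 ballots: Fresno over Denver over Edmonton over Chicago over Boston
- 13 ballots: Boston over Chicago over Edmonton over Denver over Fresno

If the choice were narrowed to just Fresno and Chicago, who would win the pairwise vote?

Chicago

Fresno is ranked above Chicago on 30 ballots; Chicago above Fresno on 44.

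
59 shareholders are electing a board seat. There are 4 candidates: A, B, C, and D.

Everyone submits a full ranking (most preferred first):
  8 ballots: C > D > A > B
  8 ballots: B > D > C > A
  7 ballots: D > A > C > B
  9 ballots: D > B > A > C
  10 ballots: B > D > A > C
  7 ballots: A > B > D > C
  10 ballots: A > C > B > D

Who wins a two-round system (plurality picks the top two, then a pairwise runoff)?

A

Round 1 first-place votes: A 17, B 18, C 8, D 16. B and A advance.
Runoff: B is ranked above A on 27 ballots, A above B on 32.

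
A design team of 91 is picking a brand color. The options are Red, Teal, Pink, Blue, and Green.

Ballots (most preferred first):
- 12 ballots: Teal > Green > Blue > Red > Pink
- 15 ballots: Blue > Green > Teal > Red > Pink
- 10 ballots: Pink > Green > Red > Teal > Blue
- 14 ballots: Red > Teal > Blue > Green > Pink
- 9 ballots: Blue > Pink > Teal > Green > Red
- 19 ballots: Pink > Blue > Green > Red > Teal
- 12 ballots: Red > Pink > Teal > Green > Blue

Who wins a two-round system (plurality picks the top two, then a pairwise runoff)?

Red

Round 1 first-place votes: Red 26, Teal 12, Pink 29, Blue 24, Green 0. Pink and Red advance.
Runoff: Pink is ranked above Red on 38 ballots, Red above Pink on 53.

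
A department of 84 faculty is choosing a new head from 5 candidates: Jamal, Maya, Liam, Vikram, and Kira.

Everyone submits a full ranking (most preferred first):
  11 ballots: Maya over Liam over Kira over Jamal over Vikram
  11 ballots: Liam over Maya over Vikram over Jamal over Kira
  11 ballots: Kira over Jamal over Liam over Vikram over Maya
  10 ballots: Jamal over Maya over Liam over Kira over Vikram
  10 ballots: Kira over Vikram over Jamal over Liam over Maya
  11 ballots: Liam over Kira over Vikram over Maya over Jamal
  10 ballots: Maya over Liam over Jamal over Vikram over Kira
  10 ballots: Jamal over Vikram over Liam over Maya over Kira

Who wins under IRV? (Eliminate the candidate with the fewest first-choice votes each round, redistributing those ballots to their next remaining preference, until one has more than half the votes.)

Liam

Round 1: Jamal 20, Maya 21, Liam 22, Vikram 0, Kira 21. Vikram eliminated.
Round 2: Jamal 20, Maya 21, Liam 22, Kira 21. Jamal eliminated.
Round 3: Maya 31, Liam 32, Kira 21. Kira eliminated.
Round 4: Maya 31, Liam 53. Liam has a majority (≥43).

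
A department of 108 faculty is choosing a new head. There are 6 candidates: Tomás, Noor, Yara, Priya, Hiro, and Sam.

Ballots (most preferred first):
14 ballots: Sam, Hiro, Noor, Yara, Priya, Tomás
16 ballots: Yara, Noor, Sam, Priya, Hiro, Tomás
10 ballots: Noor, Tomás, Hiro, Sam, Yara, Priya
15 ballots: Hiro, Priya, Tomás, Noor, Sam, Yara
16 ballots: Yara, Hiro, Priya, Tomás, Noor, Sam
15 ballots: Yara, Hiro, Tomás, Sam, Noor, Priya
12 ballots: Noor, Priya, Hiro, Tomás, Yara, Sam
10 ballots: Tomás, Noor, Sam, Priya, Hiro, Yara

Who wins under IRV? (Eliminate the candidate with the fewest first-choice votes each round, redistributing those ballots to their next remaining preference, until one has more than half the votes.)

Round 1: Tomás 10, Noor 22, Yara 47, Priya 0, Hiro 15, Sam 14. Priya eliminated.
Round 2: Tomás 10, Noor 22, Yara 47, Hiro 15, Sam 14. Tomás eliminated.
Round 3: Noor 32, Yara 47, Hiro 15, Sam 14. Sam eliminated.
Round 4: Noor 32, Yara 47, Hiro 29. Hiro eliminated.
Round 5: Noor 61, Yara 47. Noor has a majority (≥55).

Noor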